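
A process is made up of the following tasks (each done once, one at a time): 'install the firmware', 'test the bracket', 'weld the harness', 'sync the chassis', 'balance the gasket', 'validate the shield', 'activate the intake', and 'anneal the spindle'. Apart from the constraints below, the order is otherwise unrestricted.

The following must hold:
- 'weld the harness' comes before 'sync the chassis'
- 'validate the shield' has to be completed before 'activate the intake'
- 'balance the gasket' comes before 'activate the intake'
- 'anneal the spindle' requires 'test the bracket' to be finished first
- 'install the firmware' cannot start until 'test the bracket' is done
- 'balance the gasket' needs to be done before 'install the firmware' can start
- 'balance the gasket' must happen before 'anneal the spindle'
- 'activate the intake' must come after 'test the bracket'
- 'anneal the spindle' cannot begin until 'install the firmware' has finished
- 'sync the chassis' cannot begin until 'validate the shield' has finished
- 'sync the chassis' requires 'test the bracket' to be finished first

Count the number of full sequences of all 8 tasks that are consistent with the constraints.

The tasks with no prerequisites are 'test the bracket', 'weld the harness', 'balance the gasket', 'validate the shield'; any of them can be placed first.
Counting all ways to extend the partial order to a total order gives 512.

512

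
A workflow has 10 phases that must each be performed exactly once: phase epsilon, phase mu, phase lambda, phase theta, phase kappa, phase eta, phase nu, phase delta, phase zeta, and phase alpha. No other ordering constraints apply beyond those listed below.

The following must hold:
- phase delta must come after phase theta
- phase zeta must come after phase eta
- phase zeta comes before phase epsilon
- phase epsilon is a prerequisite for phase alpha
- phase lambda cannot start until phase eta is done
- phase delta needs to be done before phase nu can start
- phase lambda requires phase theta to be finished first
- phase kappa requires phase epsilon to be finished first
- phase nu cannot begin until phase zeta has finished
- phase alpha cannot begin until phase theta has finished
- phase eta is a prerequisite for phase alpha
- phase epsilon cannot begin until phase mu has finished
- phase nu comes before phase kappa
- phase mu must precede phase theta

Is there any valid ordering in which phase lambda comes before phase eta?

No

The constraints give a chain phase eta → phase lambda, which forces phase eta before phase lambda.
Hence phase lambda can never be scheduled before phase eta.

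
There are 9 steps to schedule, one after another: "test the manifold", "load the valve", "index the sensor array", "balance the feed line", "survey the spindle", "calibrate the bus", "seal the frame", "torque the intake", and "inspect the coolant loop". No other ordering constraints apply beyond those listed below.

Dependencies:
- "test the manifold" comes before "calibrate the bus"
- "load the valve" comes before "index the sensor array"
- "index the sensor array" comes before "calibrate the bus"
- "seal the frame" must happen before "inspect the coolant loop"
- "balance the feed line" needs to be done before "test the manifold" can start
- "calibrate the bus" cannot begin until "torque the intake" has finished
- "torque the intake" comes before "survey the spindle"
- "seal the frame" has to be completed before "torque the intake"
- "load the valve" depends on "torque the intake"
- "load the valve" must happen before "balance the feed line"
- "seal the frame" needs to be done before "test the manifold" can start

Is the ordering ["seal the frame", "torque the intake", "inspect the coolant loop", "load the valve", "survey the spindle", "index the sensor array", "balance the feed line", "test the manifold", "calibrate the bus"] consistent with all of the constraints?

Yes

Going through the constraints one by one, each required predecessor appears earlier in the sequence than its dependent — e.g. "seal the frame" (position 1) is before "test the manifold" (position 8), as required.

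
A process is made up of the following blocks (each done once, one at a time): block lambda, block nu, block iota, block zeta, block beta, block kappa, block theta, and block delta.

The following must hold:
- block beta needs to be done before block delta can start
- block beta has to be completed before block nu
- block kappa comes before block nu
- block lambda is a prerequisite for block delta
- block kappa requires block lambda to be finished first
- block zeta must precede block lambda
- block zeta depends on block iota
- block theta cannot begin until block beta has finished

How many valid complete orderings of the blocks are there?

72

2 blocks have no prerequisites (block iota, block beta), so any of them could come first.
Counting all ways to extend the partial order to a total order gives 72.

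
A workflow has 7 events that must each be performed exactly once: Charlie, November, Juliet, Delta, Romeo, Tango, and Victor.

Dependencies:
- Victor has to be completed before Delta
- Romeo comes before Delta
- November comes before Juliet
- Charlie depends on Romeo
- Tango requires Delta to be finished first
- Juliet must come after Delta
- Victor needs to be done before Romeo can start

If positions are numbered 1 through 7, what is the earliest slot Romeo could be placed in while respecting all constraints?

Working backwards through the constraints from Romeo, its only required predecessor is Victor.
So at minimum 1 event comes before Romeo, putting Romeo no earlier than position 2. That position is achievable by scheduling exactly that predecessor first.

2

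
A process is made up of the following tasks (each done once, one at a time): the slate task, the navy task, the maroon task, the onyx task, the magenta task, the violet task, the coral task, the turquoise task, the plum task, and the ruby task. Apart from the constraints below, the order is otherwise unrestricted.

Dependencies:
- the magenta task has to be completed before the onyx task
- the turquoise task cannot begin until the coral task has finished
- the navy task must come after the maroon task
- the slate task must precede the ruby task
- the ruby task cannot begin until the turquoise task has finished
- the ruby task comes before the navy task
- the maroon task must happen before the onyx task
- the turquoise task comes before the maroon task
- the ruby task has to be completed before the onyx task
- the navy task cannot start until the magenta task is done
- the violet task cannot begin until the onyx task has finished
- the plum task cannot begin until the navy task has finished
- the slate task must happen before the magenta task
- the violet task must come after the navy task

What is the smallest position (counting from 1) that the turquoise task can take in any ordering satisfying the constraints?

Working backwards through the constraints from the turquoise task, its only required predecessor is the coral task.
So at minimum 1 task comes before the turquoise task, putting the turquoise task no earlier than position 2. That position is achievable by scheduling exactly that predecessor first.

2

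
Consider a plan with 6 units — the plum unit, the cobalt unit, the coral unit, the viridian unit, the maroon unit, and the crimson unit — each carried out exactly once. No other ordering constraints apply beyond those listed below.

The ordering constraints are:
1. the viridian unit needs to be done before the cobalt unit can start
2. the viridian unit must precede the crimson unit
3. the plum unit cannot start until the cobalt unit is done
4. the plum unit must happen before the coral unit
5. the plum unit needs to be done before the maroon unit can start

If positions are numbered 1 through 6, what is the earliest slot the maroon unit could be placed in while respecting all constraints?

Working backwards through the constraints from the maroon unit, its full set of required predecessors is the plum unit, the cobalt unit, the viridian unit — 3 of them.
So at minimum 3 units come before the maroon unit, putting the maroon unit no earlier than position 4. That position is achievable by scheduling exactly those predecessors first.

4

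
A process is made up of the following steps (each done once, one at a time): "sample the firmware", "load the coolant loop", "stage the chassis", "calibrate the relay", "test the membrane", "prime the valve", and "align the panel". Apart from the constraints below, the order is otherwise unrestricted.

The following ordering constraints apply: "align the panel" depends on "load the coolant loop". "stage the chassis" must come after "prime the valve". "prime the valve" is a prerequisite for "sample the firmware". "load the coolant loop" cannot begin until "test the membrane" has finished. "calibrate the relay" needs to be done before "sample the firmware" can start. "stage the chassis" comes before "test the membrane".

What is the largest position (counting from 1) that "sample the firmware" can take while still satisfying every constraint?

7

"sample the firmware" has no required successors, so nothing stops it from going last (position 7).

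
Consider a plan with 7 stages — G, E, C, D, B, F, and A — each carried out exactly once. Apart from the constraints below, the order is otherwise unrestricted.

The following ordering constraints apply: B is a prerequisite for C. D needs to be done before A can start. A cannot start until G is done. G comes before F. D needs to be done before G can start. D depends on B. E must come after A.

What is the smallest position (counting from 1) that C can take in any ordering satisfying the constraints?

2

Working backwards through the constraints from C, its only required predecessor is B.
With 1 mandatory predecessor, the earliest C can sit is position 1+1 = 2, and placing just that one first achieves it.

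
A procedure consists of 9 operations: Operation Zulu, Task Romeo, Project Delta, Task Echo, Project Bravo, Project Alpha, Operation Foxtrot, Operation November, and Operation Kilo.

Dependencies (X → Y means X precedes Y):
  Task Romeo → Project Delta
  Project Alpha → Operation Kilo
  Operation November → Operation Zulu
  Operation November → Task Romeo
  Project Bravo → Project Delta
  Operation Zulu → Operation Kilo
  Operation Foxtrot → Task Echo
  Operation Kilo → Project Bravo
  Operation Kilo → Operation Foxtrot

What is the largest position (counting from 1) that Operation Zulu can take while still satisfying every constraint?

The operations that are forced after Operation Zulu, directly or by a chain of constraints, are Project Delta, Task Echo, Project Bravo, Operation Foxtrot, Operation Kilo. That's 5 operations.
So at least 5 operations follow Operation Zulu, putting Operation Zulu no later than position 4. That position is achievable by scheduling everything else first.

4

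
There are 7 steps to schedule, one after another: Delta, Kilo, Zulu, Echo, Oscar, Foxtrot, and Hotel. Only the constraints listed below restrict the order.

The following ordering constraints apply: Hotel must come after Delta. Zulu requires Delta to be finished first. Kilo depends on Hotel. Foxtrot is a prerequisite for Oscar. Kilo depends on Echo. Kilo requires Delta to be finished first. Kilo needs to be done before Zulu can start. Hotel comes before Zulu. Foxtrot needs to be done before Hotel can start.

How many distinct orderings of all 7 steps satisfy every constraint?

3 steps have no prerequisites (Delta, Echo, Foxtrot), so any of them could come first.
Enumerating by repeatedly choosing an available step (one whose prerequisites are all placed) gives 41 distinct complete orderings.

41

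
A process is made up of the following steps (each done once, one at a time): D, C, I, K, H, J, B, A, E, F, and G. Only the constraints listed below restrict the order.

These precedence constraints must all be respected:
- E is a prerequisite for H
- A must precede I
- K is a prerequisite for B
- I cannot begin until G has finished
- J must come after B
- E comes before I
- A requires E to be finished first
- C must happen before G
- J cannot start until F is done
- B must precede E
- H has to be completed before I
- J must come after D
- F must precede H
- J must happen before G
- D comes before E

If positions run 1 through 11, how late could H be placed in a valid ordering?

Following the constraints forward from H, its only required successor is I.
So at least 1 step follows H, putting H no later than position 10. That position is achievable by scheduling everything else first.

10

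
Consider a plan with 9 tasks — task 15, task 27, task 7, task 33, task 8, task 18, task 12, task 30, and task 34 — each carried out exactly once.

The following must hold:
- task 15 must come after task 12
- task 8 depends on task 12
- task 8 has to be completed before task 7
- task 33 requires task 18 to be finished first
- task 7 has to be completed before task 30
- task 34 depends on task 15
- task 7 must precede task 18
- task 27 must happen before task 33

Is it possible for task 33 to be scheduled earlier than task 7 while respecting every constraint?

The constraints give a chain task 7 → task 18 → task 33, which forces task 7 before task 33.
So no valid ordering can have task 33 before task 7.

No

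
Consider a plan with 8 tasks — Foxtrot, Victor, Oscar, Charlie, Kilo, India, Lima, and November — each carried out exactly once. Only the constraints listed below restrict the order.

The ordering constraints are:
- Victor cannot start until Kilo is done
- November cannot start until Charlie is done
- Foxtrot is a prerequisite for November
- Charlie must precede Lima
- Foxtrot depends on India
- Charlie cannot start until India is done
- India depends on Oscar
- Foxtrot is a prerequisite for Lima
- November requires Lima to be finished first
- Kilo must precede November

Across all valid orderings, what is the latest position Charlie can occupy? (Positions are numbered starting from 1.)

Following every chain forward from Charlie, the tasks that must come later are Lima, November — 2 of them.
So at least 2 tasks follow Charlie, putting Charlie no later than position 6. That position is achievable by scheduling everything else first.

6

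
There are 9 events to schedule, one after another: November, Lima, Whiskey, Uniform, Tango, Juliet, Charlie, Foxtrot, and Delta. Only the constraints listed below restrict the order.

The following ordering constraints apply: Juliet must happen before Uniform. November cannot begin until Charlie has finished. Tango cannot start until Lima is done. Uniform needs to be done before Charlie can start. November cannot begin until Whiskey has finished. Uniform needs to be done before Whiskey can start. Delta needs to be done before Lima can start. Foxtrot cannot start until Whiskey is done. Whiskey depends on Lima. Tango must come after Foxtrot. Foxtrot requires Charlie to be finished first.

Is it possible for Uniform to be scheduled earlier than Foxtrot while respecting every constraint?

Every valid ordering already has Uniform before Foxtrot (the constraints require it), so in particular at least one does.

Yes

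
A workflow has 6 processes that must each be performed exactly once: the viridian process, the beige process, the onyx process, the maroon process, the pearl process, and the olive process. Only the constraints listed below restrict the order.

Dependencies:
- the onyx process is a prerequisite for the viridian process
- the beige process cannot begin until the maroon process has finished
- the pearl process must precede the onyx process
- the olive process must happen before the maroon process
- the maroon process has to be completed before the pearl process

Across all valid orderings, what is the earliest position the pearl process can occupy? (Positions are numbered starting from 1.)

3

Working backwards through the constraints from the pearl process, its full set of required predecessors is the maroon process, the olive process — 2 of them.
With 2 mandatory predecessors, the earliest the pearl process can sit is position 2+1 = 3, and placing just those 2 first achieves it.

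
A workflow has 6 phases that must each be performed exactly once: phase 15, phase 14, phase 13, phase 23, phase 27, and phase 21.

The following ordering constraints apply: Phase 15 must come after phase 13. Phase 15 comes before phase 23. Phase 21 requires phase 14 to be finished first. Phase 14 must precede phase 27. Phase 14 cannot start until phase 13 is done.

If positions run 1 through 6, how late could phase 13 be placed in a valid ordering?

1

The phases that are forced after phase 13, directly or by a chain of constraints, are phase 15, phase 14, phase 23, phase 27, phase 21. That's 5 phases.
With 5 mandatory successors out of 6 phases total, the latest slot for phase 13 is 6−5 = 1, and it's reachable by doing all non-successors before phase 13.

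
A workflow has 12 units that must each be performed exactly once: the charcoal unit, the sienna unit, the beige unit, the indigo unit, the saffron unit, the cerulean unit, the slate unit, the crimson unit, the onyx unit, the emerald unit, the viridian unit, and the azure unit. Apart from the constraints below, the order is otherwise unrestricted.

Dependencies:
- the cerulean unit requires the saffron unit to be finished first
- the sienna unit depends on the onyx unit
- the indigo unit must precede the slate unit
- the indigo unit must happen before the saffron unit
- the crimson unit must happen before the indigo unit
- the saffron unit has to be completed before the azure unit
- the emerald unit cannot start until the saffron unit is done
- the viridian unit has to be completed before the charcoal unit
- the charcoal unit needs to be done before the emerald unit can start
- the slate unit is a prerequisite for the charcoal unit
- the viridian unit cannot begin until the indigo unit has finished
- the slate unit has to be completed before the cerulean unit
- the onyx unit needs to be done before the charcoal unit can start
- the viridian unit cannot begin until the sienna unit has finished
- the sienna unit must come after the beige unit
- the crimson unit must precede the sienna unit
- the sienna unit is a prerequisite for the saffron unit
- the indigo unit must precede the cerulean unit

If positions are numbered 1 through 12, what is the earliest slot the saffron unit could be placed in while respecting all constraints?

Working backwards through the constraints from the saffron unit, its full set of required predecessors is the sienna unit, the beige unit, the indigo unit, the crimson unit, the onyx unit — 5 of them.
With 5 mandatory predecessors, the earliest the saffron unit can sit is position 5+1 = 6, and placing just those 5 first achieves it.

6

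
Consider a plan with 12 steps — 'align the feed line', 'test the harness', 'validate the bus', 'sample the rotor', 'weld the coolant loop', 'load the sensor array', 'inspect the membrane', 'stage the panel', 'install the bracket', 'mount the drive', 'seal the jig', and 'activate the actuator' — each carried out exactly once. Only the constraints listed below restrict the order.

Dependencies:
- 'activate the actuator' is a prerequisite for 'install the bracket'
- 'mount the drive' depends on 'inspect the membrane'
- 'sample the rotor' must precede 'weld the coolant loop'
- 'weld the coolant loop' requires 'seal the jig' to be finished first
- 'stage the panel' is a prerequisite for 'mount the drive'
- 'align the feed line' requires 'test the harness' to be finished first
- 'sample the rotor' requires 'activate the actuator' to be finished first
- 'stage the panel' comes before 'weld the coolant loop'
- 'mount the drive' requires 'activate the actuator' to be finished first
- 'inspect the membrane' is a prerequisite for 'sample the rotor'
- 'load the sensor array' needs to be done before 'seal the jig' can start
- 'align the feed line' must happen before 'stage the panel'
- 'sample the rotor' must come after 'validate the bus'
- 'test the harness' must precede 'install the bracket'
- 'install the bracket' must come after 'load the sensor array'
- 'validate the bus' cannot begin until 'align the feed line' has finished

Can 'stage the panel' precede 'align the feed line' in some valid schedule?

There is a dependency chain 'align the feed line' → 'stage the panel', so 'stage the panel' always comes after 'align the feed line'.
Hence 'stage the panel' can never be scheduled before 'align the feed line'.

No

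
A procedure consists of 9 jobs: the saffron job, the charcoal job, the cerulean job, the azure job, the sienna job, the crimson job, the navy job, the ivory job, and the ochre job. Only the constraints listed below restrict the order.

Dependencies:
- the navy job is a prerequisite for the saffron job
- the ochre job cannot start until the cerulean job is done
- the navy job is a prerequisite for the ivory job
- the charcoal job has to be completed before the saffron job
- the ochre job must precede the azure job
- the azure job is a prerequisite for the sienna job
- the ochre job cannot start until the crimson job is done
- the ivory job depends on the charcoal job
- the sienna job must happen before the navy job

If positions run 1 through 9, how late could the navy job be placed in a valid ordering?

7

Every job that must follow the navy job has to come after it. Tracing all chains starting from the navy job, those jobs are: the saffron job, the ivory job — 2 in total.
With 2 mandatory successors out of 9 jobs total, the latest slot for the navy job is 9−2 = 7, and it's reachable by doing all non-successors before the navy job.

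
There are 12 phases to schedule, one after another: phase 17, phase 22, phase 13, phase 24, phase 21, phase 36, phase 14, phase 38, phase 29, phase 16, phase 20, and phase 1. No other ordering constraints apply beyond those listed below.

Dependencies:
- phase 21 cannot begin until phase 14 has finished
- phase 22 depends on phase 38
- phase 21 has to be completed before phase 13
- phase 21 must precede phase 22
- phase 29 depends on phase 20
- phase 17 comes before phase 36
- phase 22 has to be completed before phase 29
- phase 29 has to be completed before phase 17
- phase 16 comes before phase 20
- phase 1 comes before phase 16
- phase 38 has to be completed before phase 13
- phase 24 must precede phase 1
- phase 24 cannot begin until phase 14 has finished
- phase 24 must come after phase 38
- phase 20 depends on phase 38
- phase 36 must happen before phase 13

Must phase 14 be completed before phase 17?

Following the dependencies: phase 14 → phase 21 → phase 22 → phase 29 → phase 17.
Hence phase 14 necessarily comes before phase 17.

Yes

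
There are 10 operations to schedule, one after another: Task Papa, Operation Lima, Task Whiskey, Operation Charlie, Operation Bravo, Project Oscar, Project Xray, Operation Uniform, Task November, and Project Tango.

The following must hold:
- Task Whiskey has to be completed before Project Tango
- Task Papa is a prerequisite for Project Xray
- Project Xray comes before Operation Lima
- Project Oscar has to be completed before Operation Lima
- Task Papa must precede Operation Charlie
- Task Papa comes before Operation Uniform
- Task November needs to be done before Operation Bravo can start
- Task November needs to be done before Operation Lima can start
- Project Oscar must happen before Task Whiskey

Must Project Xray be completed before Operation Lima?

Yes

Following the dependencies: Project Xray → Operation Lima.
That forces Project Xray before Operation Lima in every valid schedule.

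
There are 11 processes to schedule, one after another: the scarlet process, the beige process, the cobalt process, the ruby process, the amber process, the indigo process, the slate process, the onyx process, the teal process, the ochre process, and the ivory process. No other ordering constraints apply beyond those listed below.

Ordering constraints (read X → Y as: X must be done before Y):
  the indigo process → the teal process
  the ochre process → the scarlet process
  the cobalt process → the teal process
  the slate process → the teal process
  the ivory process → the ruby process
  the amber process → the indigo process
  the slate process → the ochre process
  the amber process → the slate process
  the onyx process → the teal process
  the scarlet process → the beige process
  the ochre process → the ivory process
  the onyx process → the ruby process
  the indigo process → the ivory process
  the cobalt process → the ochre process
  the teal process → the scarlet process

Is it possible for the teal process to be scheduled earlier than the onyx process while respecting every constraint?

No

Following the onyx process → the teal process, the onyx process must precede the teal process in every valid ordering.
Hence the teal process can never be scheduled before the onyx process.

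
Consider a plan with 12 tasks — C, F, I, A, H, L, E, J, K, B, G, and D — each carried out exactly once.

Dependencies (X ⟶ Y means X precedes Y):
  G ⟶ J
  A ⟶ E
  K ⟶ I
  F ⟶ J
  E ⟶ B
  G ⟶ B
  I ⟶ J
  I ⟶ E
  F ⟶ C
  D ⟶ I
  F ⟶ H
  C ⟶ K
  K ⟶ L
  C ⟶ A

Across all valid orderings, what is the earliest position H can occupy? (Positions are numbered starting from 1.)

2

The only task forced before H (directly or transitively) is F.
So at minimum 1 task comes before H, putting H no earlier than position 2. That position is achievable by scheduling exactly that predecessor first.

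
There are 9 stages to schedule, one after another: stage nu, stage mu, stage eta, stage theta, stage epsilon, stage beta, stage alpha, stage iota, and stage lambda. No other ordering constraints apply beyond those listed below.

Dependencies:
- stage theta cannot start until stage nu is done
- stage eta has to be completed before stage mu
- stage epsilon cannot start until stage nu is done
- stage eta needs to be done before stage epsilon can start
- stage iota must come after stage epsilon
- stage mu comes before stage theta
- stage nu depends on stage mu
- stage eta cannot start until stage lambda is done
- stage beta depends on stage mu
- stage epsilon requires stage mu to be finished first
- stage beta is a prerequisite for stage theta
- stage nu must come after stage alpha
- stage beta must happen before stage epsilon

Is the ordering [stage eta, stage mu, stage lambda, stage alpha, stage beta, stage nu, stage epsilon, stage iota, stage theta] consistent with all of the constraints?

Here stage lambda comes after stage eta.
That contradicts the constraint that stage lambda must precede stage eta.

No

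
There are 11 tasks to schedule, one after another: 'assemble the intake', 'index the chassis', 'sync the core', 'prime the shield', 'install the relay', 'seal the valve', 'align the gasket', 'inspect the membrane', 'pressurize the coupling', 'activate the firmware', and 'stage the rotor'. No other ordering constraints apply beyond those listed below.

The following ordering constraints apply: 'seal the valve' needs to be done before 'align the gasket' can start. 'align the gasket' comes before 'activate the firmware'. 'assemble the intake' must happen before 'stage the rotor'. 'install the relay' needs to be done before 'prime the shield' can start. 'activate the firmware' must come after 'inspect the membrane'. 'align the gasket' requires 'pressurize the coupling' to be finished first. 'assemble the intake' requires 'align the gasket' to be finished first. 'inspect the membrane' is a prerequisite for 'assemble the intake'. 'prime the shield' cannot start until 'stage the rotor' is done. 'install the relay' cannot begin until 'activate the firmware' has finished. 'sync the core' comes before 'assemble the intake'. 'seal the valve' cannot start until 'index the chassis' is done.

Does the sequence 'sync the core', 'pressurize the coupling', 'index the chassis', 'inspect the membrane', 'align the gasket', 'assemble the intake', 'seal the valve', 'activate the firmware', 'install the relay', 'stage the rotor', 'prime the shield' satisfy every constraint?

Here 'seal the valve' comes after 'align the gasket'.
That contradicts the constraint that 'seal the valve' must precede 'align the gasket'.

No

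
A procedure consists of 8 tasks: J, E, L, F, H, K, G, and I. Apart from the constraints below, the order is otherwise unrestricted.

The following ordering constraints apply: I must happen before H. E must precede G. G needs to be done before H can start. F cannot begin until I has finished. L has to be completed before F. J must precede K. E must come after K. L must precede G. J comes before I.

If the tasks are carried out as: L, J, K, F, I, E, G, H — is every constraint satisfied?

In the proposed order, F appears before I.
Since I is required before F, the ordering is invalid.

No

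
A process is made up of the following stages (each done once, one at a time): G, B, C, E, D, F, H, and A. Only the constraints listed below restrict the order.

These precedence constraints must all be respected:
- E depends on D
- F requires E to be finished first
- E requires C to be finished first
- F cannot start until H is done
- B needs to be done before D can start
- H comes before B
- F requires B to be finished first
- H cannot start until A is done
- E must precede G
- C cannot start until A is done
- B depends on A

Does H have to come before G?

Chaining the stated constraints: H → B → D → E → G.
Hence H necessarily comes before G.

Yes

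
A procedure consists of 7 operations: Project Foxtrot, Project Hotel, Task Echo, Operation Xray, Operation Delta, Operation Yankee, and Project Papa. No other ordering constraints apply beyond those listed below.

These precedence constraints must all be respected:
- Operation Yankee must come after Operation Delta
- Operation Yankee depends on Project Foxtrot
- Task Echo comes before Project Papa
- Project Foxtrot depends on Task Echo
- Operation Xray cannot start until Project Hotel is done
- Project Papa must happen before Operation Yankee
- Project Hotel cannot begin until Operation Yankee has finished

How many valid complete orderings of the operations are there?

8

2 operations have no prerequisites (Task Echo, Operation Delta), so any of them could come first.
Systematically extending each partial ordering one operation at a time and counting, there are 8 complete orderings.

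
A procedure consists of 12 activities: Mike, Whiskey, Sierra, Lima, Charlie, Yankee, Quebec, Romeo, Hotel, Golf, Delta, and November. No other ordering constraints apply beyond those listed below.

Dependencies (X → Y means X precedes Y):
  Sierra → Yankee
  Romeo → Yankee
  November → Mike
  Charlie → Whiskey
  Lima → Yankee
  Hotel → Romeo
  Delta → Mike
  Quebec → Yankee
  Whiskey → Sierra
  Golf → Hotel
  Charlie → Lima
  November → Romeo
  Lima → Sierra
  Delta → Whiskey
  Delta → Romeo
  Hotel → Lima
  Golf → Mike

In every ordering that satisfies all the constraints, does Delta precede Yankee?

Yes

Following the dependencies: Delta → Romeo → Yankee.
So Delta must precede Yankee in any valid ordering.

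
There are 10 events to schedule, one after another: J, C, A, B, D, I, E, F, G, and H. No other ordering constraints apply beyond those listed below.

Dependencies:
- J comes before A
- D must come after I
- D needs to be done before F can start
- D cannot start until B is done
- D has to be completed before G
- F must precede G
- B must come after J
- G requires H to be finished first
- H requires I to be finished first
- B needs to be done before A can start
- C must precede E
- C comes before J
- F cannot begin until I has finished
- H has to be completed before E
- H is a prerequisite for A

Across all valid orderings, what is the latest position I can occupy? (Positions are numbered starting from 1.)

Following every chain forward from I, the events that must come later are A, D, E, F, G, H — 6 of them.
So at least 6 events follow I, putting I no later than position 4. That position is achievable by scheduling everything else first.

4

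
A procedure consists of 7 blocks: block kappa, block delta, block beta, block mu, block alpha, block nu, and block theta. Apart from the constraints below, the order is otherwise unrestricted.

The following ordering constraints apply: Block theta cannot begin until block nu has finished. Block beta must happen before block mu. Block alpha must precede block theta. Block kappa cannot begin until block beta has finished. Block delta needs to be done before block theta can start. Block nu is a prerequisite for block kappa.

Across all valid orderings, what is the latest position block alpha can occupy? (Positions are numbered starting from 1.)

The only block forced after block alpha (directly or by a chain) is block theta.
With 1 mandatory successor out of 7 blocks total, the latest slot for block alpha is 7−1 = 6, and it's reachable by doing all non-successors before block alpha.

6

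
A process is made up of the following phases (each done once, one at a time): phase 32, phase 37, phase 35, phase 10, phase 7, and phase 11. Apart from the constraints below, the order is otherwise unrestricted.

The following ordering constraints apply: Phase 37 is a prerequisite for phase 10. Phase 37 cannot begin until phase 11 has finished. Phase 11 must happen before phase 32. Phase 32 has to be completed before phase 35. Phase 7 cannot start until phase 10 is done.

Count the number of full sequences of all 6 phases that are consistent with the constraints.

Only phase 11 has no prerequisites, so it must go first.
Systematically extending each partial ordering one phase at a time and counting, there are 10 complete orderings.

10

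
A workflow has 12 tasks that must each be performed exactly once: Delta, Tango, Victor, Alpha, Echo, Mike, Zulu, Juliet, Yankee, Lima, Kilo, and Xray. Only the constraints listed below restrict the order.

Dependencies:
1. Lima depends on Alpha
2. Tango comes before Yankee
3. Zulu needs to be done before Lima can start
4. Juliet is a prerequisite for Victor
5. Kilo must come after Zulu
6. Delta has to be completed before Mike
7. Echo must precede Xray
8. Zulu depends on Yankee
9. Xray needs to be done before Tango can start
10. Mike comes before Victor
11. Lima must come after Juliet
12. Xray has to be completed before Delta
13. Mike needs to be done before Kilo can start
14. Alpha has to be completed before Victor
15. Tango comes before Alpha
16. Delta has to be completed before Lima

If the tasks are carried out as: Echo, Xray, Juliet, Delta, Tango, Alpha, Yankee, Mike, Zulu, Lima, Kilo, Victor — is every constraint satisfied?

Yes

Checking each listed constraint against this order: for instance, Juliet is in position 3 and Victor in position 12, so that constraint holds — and the remaining constraints check out the same way.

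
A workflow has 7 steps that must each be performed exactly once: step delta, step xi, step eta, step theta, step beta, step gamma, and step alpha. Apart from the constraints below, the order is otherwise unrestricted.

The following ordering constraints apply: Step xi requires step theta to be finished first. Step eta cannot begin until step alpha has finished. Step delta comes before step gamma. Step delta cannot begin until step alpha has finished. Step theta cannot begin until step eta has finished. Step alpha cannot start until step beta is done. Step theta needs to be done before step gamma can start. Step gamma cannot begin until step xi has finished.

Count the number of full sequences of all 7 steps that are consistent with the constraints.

4

Step beta is the only step with nothing required before it, so every ordering starts there.
Enumerating by repeatedly choosing an available step (one whose prerequisites are all placed) gives 4 distinct complete orderings.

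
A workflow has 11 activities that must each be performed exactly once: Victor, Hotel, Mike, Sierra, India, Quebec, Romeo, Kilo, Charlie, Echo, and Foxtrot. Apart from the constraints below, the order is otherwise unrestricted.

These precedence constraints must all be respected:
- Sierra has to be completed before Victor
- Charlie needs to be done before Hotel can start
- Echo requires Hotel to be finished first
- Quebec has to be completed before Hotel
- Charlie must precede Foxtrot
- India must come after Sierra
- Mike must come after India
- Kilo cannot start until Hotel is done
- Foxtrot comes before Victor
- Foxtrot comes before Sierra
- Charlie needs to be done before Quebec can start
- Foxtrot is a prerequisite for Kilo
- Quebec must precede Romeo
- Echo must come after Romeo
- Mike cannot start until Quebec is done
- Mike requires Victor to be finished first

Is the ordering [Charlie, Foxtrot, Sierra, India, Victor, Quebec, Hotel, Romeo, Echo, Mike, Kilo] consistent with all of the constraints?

Yes

Going through the constraints one by one, each required predecessor appears earlier in the sequence than its dependent — e.g. Foxtrot (position 2) is before Kilo (position 11), as required.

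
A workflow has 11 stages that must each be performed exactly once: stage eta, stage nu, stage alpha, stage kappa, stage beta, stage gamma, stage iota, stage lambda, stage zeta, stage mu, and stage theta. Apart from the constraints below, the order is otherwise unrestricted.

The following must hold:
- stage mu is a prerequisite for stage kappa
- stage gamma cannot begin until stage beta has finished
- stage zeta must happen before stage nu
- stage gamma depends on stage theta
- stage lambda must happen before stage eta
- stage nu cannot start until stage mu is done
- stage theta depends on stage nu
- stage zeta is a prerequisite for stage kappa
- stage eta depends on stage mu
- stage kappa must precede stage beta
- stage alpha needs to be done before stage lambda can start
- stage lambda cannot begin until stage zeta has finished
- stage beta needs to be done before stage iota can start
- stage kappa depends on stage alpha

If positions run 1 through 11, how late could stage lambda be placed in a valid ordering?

Following the constraints forward from stage lambda, its only required successor is stage eta.
With 1 mandatory successor out of 11 stages total, the latest slot for stage lambda is 11−1 = 10, and it's reachable by doing all non-successors before stage lambda.

10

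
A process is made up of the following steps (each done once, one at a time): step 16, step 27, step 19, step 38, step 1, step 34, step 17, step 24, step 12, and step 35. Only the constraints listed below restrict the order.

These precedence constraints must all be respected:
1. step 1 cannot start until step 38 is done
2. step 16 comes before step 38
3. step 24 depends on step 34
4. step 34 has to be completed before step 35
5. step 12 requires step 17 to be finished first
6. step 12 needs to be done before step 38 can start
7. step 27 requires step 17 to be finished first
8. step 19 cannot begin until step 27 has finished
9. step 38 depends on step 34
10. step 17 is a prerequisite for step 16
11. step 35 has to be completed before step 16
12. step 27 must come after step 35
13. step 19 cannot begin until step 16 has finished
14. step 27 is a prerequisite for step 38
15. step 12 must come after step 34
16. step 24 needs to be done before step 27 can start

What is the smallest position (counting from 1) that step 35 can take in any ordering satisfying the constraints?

2

Working backwards through the constraints from step 35, its only required predecessor is step 34.
With 1 mandatory predecessor, the earliest step 35 can sit is position 1+1 = 2, and placing just that one first achieves it.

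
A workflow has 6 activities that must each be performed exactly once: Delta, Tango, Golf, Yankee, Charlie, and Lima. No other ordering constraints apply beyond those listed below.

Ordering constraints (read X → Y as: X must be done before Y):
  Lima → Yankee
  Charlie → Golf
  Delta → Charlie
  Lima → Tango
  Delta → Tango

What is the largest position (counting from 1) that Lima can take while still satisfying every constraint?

Every activity that must follow Lima has to come after it. Tracing all chains starting from Lima, those activities are: Tango, Yankee — 2 in total.
So at least 2 activities follow Lima, putting Lima no later than position 4. That position is achievable by scheduling everything else first.

4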